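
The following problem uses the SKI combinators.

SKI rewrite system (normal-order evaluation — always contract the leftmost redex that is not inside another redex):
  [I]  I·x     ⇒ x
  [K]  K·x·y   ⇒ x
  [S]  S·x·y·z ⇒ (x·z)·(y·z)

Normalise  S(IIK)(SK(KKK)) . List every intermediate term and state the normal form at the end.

  start: S(IIK)(SK(KKK))
  [1] S(IK)(SK(KKK))
  [2] SK(SK(KKK))
  [3] SK(SKK)

Answer: normal form = SK(SKK)  (in 3 steps)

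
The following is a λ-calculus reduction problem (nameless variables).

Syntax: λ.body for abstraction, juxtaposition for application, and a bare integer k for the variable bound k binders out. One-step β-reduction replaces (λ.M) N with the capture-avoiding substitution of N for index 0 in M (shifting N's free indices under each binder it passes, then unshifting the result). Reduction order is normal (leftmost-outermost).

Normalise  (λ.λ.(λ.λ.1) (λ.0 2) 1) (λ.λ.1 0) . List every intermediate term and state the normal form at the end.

  start: (λ.λ.(λ.λ.1) (λ.0 2) 1) (λ.λ.1 0)
  step 1: λ.(λ.λ.1) (λ.0 (λ.λ.1 0)) (λ.λ.1 0)
  step 2: λ.(λ.λ.0 (λ.λ.1 0)) (λ.λ.1 0)
  step 3: λ.λ.0 (λ.λ.1 0)

Answer: normal form = λ.λ.0 (λ.λ.1 0)  (in 3 steps)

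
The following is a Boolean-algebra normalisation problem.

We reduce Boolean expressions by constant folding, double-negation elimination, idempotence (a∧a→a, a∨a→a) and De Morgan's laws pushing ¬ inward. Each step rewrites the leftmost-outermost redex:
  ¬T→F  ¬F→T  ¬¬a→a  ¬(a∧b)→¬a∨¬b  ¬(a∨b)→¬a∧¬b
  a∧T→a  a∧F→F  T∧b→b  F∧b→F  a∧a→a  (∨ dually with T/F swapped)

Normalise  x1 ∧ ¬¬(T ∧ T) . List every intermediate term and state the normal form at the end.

  start: x1 ∧ ¬¬(T ∧ T)
  [1] x1 ∧ (T ∧ T)
  [2] x1 ∧ T
  [3] x1

Answer: normal form = x1  (in 3 steps)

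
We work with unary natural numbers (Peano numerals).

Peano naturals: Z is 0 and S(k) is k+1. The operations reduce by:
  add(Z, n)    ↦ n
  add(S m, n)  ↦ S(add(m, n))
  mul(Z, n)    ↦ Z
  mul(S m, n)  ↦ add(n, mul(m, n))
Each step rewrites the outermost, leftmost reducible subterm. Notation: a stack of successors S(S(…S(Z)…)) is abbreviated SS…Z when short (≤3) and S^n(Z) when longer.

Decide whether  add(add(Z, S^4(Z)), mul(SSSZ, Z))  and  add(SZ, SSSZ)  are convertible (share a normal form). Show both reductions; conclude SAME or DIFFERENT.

Term A:
  start: add(add(Z, S^4(Z)), mul(SSSZ, Z))
  →1  add(S^4(Z), mul(SSSZ, Z))
  →2  S(add(SSSZ, mul(SSSZ, Z)))
  →3  S(S(add(SSZ, mul(SSSZ, Z))))
  →4  S(S(S(add(SZ, mul(SSSZ, Z)))))
  →5  S(S(S(S(add(Z, mul(SSSZ, Z))))))
  →6  S(S(S(S(mul(SSSZ, Z)))))
  →7  S(S(S(S(add(Z, mul(SSZ, Z))))))
  →8  S(S(S(S(mul(SSZ, Z)))))
  →9  S(S(S(S(add(Z, mul(SZ, Z))))))
  →10  S(S(S(S(mul(SZ, Z)))))
  →11  S(S(S(S(add(Z, mul(Z, Z))))))
  →12  S(S(S(S(mul(Z, Z)))))
  →13  S^4(Z)

Term B:
  start: add(SZ, SSSZ)
  →1  S(add(Z, SSSZ))
  →2  S^4(Z)

Answer: SAME — A ⇓ S^4(Z), B ⇓ S^4(Z)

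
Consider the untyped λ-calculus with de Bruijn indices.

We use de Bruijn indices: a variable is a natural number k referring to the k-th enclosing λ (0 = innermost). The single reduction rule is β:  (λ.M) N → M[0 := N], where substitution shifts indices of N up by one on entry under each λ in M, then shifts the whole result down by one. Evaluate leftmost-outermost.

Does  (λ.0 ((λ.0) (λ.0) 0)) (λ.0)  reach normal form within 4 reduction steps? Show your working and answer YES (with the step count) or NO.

  start: (λ.0 ((λ.0) (λ.0) 0)) (λ.0)
  step 1: (λ.0) ((λ.0) (λ.0) (λ.0))
  step 2: (λ.0) (λ.0) (λ.0)
  step 3: (λ.0) (λ.0)
  step 4: λ.0

Answer: YES — reaches normal form λ.0 in 4 ≤ 4 steps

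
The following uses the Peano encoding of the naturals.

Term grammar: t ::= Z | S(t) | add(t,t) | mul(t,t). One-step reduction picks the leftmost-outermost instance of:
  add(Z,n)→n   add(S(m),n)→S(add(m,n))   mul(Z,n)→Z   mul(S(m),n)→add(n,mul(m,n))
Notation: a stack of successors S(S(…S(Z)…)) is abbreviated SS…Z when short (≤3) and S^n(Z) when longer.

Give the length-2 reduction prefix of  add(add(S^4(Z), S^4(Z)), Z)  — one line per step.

  start: add(add(S^4(Z), S^4(Z)), Z)
  step 1: add(S(add(SSSZ, S^4(Z))), Z)
  step 2: S(add(add(SSSZ, S^4(Z)), Z))

Answer: after 2 steps: S(add(add(SSSZ, S^4(Z)), Z))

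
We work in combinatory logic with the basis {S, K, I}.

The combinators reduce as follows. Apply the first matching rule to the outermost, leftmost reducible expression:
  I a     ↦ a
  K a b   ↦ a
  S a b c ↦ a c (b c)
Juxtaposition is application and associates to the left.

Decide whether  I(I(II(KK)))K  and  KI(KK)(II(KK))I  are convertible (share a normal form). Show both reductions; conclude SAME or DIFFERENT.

Answer: SAME — A ⇓ K, B ⇓ K

Working:
Term A:
  start: I(I(II(KK)))K
  →1  I(II(KK))K
  →2  II(KK)K
  →3  I(KK)K
  →4  KKK
  →5  K

Term B:
  start: KI(KK)(II(KK))I
  →1  I(II(KK))I
  →2  II(KK)I
  →3  I(KK)I
  →4  KKI
  →5  K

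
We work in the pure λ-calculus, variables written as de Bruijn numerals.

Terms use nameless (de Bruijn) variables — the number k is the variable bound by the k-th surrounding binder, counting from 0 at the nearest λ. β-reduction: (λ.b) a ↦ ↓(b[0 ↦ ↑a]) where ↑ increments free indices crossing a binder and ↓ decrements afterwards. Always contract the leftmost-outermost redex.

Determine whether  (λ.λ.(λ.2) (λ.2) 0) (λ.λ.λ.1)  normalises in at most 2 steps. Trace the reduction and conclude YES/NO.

  start: (λ.λ.(λ.2) (λ.2) 0) (λ.λ.λ.1)
  →1  λ.(λ.λ.λ.λ.1) (λ.λ.λ.λ.1) 0
  →2  λ.(λ.λ.λ.1) 0

Answer: NO — after 2 steps the term is λ.(λ.λ.λ.1) 0, not yet normal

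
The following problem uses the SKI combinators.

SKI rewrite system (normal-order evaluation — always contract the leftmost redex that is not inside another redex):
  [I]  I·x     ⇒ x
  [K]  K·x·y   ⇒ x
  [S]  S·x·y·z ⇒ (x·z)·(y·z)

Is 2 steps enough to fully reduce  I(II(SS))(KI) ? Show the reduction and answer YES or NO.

Answer: NO — after 2 steps the term is I(SS)(KI), not yet normal

Derivation:
  start: I(II(SS))(KI)
  →1  II(SS)(KI)
  →2  I(SS)(KI)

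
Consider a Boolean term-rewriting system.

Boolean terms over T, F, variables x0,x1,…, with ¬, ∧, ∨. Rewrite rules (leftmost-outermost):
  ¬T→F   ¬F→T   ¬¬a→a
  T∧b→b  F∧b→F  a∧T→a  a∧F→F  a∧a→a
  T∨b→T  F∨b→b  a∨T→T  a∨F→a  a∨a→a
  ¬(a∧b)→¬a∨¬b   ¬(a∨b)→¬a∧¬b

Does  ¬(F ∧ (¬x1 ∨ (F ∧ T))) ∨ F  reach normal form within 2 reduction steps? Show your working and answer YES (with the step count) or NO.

Answer: NO — after 2 steps the term is ¬F ∨ ¬(¬x1 ∨ (F ∧ T)), not yet normal

Derivation:
  start: ¬(F ∧ (¬x1 ∨ (F ∧ T))) ∨ F
  →1  ¬(F ∧ (¬x1 ∨ (F ∧ T)))
  →2  ¬F ∨ ¬(¬x1 ∨ (F ∧ T))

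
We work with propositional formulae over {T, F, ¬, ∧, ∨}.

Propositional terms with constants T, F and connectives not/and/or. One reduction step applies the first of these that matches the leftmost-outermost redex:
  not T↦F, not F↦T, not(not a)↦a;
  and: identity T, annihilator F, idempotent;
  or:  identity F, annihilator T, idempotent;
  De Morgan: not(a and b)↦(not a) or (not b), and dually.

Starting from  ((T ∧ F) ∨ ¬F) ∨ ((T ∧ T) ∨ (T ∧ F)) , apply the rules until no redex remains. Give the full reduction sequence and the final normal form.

  start: ((T ∧ F) ∨ ¬F) ∨ ((T ∧ T) ∨ (T ∧ F))
  [1] (F ∨ ¬F) ∨ ((T ∧ T) ∨ (T ∧ F))
  [2] ¬F ∨ ((T ∧ T) ∨ (T ∧ F))
  [3] T ∨ ((T ∧ T) ∨ (T ∧ F))
  [4] T

Answer: normal form = T  (in 4 steps)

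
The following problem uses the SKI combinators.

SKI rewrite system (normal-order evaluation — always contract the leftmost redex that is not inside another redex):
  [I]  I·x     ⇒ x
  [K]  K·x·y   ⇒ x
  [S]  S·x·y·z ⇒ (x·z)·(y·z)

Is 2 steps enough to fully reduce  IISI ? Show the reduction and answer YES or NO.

  start: IISI
  [1] ISI
  [2] SI

Answer: YES — reaches normal form SI in 2 ≤ 2 steps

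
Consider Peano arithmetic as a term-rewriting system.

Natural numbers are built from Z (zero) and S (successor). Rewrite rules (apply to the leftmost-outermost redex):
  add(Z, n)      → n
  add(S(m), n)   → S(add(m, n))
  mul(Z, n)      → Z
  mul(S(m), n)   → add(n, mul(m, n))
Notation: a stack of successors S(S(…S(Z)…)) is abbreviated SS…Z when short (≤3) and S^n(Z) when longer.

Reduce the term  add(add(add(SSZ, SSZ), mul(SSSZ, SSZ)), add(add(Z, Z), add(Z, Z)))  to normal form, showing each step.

  start: add(add(add(SSZ, SSZ), mul(SSSZ, SSZ)), add(add(Z, Z), add(Z, Z)))
  →1  add(add(S(add(SZ, SSZ)), mul(SSSZ, SSZ)), add(add(Z, Z), add(Z, Z)))
  →2  add(S(add(add(SZ, SSZ), mul(SSSZ, SSZ))), add(add(Z, Z), add(Z, Z)))
  →3  S(add(add(add(SZ, SSZ), mul(SSSZ, SSZ)), add(add(Z, Z), add(Z, Z))))
  →4  S(add(add(S(add(Z, SSZ)), mul(SSSZ, SSZ)), add(add(Z, Z), add(Z, Z))))
  →5  S(add(S(add(add(Z, SSZ), mul(SSSZ, SSZ))), add(add(Z, Z), add(Z, Z))))
  →6  S(S(add(add(add(Z, SSZ), mul(SSSZ, SSZ)), add(add(Z, Z), add(Z, Z)))))
  →7  S(S(add(add(SSZ, mul(SSSZ, SSZ)), add(add(Z, Z), add(Z, Z)))))
  →8  S(S(add(S(add(SZ, mul(SSSZ, SSZ))), add(add(Z, Z), add(Z, Z)))))
  →9  S(S(S(add(add(SZ, mul(SSSZ, SSZ)), add(add(Z, Z), add(Z, Z))))))
  →10  S(S(S(add(S(add(Z, mul(SSSZ, SSZ))), add(add(Z, Z), add(Z, Z))))))
  →11  S(S(S(S(add(add(Z, mul(SSSZ, SSZ)), add(add(Z, Z), add(Z, Z)))))))
  →12  S(S(S(S(add(mul(SSSZ, SSZ), add(add(Z, Z), add(Z, Z)))))))
  →13  S(S(S(S(add(add(SSZ, mul(SSZ, SSZ)), add(add(Z, Z), add(Z, Z)))))))
  →14  S(S(S(S(add(S(add(SZ, mul(SSZ, SSZ))), add(add(Z, Z), add(Z, Z)))))))
  →15  S(S(S(S(S(add(add(SZ, mul(SSZ, SSZ)), add(add(Z, Z), add(Z, Z))))))))
  →16  S(S(S(S(S(add(S(add(Z, mul(SSZ, SSZ))), add(add(Z, Z), add(Z, Z))))))))
  →17  S(S(S(S(S(S(add(add(Z, mul(SSZ, SSZ)), add(add(Z, Z), add(Z, Z)))))))))
  →18  S(S(S(S(S(S(add(mul(SSZ, SSZ), add(add(Z, Z), add(Z, Z)))))))))
  →19  S(S(S(S(S(S(add(add(SSZ, mul(SZ, SSZ)), add(add(Z, Z), add(Z, Z)))))))))
  →20  S(S(S(S(S(S(add(S(add(SZ, mul(SZ, SSZ))), add(add(Z, Z), add(Z, Z)))))))))
  →21  S(S(S(S(S(S(S(add(add(SZ, mul(SZ, SSZ)), add(add(Z, Z), add(Z, Z))))))))))
  →22  S(S(S(S(S(S(S(add(S(add(Z, mul(SZ, SSZ))), add(add(Z, Z), add(Z, Z))))))))))
  →23  S(S(S(S(S(S(S(S(add(add(Z, mul(SZ, SSZ)), add(add(Z, Z), add(Z, Z)))))))))))
  →24  S(S(S(S(S(S(S(S(add(mul(SZ, SSZ), add(add(Z, Z), add(Z, Z)))))))))))
  →25  S(S(S(S(S(S(S(S(add(add(SSZ, mul(Z, SSZ)), add(add(Z, Z), add(Z, Z)))))))))))
  →26  S(S(S(S(S(S(S(S(add(S(add(SZ, mul(Z, SSZ))), add(add(Z, Z), add(Z, Z)))))))))))
  →27  S(S(S(S(S(S(S(S(S(add(add(SZ, mul(Z, SSZ)), add(add(Z, Z), add(Z, Z))))))))))))
  →28  S(S(S(S(S(S(S(S(S(add(S(add(Z, mul(Z, SSZ))), add(add(Z, Z), add(Z, Z))))))))))))
  →29  S(S(S(S(S(S(S(S(S(S(add(add(Z, mul(Z, SSZ)), add(add(Z, Z), add(Z, Z)))))))))))))
  →30  S(S(S(S(S(S(S(S(S(S(add(mul(Z, SSZ), add(add(Z, Z), add(Z, Z)))))))))))))
  →31  S(S(S(S(S(S(S(S(S(S(add(Z, add(add(Z, Z), add(Z, Z)))))))))))))
  →32  S(S(S(S(S(S(S(S(S(S(add(add(Z, Z), add(Z, Z))))))))))))
  →33  S(S(S(S(S(S(S(S(S(S(add(Z, add(Z, Z))))))))))))
  →34  S(S(S(S(S(S(S(S(S(S(add(Z, Z)))))))))))
  →35  S^10(Z)

Answer: normal form = S^10(Z)  (in 35 steps)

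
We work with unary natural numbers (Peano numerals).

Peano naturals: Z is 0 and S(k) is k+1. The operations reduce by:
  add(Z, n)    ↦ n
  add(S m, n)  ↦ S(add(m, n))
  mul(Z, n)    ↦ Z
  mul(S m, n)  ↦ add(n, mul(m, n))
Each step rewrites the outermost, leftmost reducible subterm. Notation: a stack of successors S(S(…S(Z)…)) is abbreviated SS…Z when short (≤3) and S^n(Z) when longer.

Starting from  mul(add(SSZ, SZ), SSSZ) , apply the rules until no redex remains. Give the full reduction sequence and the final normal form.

  start: mul(add(SSZ, SZ), SSSZ)
  [1] mul(S(add(SZ, SZ)), SSSZ)
  [2] add(SSSZ, mul(add(SZ, SZ), SSSZ))
  [3] S(add(SSZ, mul(add(SZ, SZ), SSSZ)))
  [4] S(S(add(SZ, mul(add(SZ, SZ), SSSZ))))
  [5] S(S(S(add(Z, mul(add(SZ, SZ), SSSZ)))))
  [6] S(S(S(mul(add(SZ, SZ), SSSZ))))
  [7] S(S(S(mul(S(add(Z, SZ)), SSSZ))))
  [8] S(S(S(add(SSSZ, mul(add(Z, SZ), SSSZ)))))
  [9] S(S(S(S(add(SSZ, mul(add(Z, SZ), SSSZ))))))
  [10] S(S(S(S(S(add(SZ, mul(add(Z, SZ), SSSZ)))))))
  [11] S(S(S(S(S(S(add(Z, mul(add(Z, SZ), SSSZ))))))))
  [12] S(S(S(S(S(S(mul(add(Z, SZ), SSSZ)))))))
  [13] S(S(S(S(S(S(mul(SZ, SSSZ)))))))
  [14] S(S(S(S(S(S(add(SSSZ, mul(Z, SSSZ))))))))
  [15] S(S(S(S(S(S(S(add(SSZ, mul(Z, SSSZ)))))))))
  [16] S(S(S(S(S(S(S(S(add(SZ, mul(Z, SSSZ))))))))))
  [17] S(S(S(S(S(S(S(S(S(add(Z, mul(Z, SSSZ)))))))))))
  [18] S(S(S(S(S(S(S(S(S(mul(Z, SSSZ))))))))))
  [19] S^9(Z)

Answer: normal form = S^9(Z)  (in 19 steps)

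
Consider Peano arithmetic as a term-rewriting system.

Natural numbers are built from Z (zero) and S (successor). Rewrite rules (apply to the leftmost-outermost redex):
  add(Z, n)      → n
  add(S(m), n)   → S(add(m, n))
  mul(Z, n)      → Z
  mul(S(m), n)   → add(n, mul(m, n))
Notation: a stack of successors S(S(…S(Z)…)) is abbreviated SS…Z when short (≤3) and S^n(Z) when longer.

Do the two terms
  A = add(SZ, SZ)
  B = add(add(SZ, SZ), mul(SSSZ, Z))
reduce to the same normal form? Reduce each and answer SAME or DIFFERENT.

Answer: SAME — A ⇓ SSZ, B ⇓ SSZ

Derivation:
Term A:
  start: add(SZ, SZ)
  step 1: S(add(Z, SZ))
  step 2: SSZ

Term B:
  start: add(add(SZ, SZ), mul(SSSZ, Z))
  step 1: add(S(add(Z, SZ)), mul(SSSZ, Z))
  step 2: S(add(add(Z, SZ), mul(SSSZ, Z)))
  step 3: S(add(SZ, mul(SSSZ, Z)))
  step 4: S(S(add(Z, mul(SSSZ, Z))))
  step 5: S(S(mul(SSSZ, Z)))
  step 6: S(S(add(Z, mul(SSZ, Z))))
  step 7: S(S(mul(SSZ, Z)))
  step 8: S(S(add(Z, mul(SZ, Z))))
  step 9: S(S(mul(SZ, Z)))
  step 10: S(S(add(Z, mul(Z, Z))))
  step 11: S(S(mul(Z, Z)))
  step 12: SSZ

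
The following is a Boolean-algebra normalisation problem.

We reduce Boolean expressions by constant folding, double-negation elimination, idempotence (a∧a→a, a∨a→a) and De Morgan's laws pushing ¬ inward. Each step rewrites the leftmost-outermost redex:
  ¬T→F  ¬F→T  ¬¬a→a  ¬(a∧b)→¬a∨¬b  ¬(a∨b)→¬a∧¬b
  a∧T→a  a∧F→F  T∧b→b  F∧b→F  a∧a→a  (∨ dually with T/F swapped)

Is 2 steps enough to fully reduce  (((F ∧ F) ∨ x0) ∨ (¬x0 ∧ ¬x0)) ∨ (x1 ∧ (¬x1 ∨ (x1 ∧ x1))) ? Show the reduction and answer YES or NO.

Answer: NO — after 2 steps the term is (x0 ∨ (¬x0 ∧ ¬x0)) ∨ (x1 ∧ (¬x1 ∨ (x1 ∧ x1))), not yet normal

Derivation:
  start: (((F ∧ F) ∨ x0) ∨ (¬x0 ∧ ¬x0)) ∨ (x1 ∧ (¬x1 ∨ (x1 ∧ x1)))
  step 1: ((F ∨ x0) ∨ (¬x0 ∧ ¬x0)) ∨ (x1 ∧ (¬x1 ∨ (x1 ∧ x1)))
  step 2: (x0 ∨ (¬x0 ∧ ¬x0)) ∨ (x1 ∧ (¬x1 ∨ (x1 ∧ x1)))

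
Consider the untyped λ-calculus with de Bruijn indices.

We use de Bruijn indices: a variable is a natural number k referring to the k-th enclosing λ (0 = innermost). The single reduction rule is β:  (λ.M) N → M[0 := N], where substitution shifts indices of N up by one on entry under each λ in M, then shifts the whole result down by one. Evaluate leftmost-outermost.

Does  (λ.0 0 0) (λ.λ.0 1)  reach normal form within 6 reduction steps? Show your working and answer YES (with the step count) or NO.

  start: (λ.0 0 0) (λ.λ.0 1)
  step 1: (λ.λ.0 1) (λ.λ.0 1) (λ.λ.0 1)
  step 2: (λ.0 (λ.λ.0 1)) (λ.λ.0 1)
  step 3: (λ.λ.0 1) (λ.λ.0 1)
  step 4: λ.0 (λ.λ.0 1)

Answer: YES — reaches normal form λ.0 (λ.λ.0 1) in 4 ≤ 6 steps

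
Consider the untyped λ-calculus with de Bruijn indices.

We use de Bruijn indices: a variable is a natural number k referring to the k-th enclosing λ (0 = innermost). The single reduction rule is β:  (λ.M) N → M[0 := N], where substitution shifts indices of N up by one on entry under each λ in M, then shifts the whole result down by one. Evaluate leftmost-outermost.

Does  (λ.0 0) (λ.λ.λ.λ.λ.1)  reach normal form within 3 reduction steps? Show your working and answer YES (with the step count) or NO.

  start: (λ.0 0) (λ.λ.λ.λ.λ.1)
  step 1: (λ.λ.λ.λ.λ.1) (λ.λ.λ.λ.λ.1)
  step 2: λ.λ.λ.λ.1

Answer: YES — reaches normal form λ.λ.λ.λ.1 in 2 ≤ 3 steps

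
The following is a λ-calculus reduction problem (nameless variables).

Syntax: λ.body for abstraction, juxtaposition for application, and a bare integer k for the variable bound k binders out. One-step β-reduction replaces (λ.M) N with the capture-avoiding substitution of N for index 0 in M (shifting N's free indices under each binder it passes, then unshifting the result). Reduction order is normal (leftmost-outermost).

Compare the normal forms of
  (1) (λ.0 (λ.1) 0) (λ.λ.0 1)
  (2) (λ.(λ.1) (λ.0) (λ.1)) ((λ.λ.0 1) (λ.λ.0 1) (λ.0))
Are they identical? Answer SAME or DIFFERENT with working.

Answer: SAME — A ⇓ λ.0 (λ.λ.λ.0 1), B ⇓ λ.0 (λ.λ.λ.0 1)

Working:
Term A:
  start: (λ.0 (λ.1) 0) (λ.λ.0 1)
  step 1: (λ.λ.0 1) (λ.λ.λ.0 1) (λ.λ.0 1)
  step 2: (λ.0 (λ.λ.λ.0 1)) (λ.λ.0 1)
  step 3: (λ.λ.0 1) (λ.λ.λ.0 1)
  step 4: λ.0 (λ.λ.λ.0 1)

Term B:
  start: (λ.(λ.1) (λ.0) (λ.1)) ((λ.λ.0 1) (λ.λ.0 1) (λ.0))
  step 1: (λ.(λ.λ.0 1) (λ.λ.0 1) (λ.0)) (λ.0) (λ.(λ.λ.0 1) (λ.λ.0 1) (λ.0))
  step 2: (λ.λ.0 1) (λ.λ.0 1) (λ.0) (λ.(λ.λ.0 1) (λ.λ.0 1) (λ.0))
  step 3: (λ.0 (λ.λ.0 1)) (λ.0) (λ.(λ.λ.0 1) (λ.λ.0 1) (λ.0))
  step 4: (λ.0) (λ.λ.0 1) (λ.(λ.λ.0 1) (λ.λ.0 1) (λ.0))
  step 5: (λ.λ.0 1) (λ.(λ.λ.0 1) (λ.λ.0 1) (λ.0))
  step 6: λ.0 (λ.(λ.λ.0 1) (λ.λ.0 1) (λ.0))
  step 7: λ.0 (λ.(λ.0 (λ.λ.0 1)) (λ.0))
  step 8: λ.0 (λ.(λ.0) (λ.λ.0 1))
  step 9: λ.0 (λ.λ.λ.0 1)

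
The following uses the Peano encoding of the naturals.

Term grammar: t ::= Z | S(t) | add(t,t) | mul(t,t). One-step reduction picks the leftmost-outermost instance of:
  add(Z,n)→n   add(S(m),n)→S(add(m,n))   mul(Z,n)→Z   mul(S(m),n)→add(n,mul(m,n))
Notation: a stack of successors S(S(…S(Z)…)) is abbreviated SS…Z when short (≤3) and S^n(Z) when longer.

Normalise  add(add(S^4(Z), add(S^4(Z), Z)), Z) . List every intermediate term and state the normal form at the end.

Answer: normal form = S^8(Z)  (in 19 steps)

Reduction:
  start: add(add(S^4(Z), add(S^4(Z), Z)), Z)
  [1] add(S(add(SSSZ, add(S^4(Z), Z))), Z)
  [2] S(add(add(SSSZ, add(S^4(Z), Z)), Z))
  [3] S(add(S(add(SSZ, add(S^4(Z), Z))), Z))
  [4] S(S(add(add(SSZ, add(S^4(Z), Z)), Z)))
  [5] S(S(add(S(add(SZ, add(S^4(Z), Z))), Z)))
  [6] S(S(S(add(add(SZ, add(S^4(Z), Z)), Z))))
  [7] S(S(S(add(S(add(Z, add(S^4(Z), Z))), Z))))
  [8] S(S(S(S(add(add(Z, add(S^4(Z), Z)), Z)))))
  [9] S(S(S(S(add(add(S^4(Z), Z), Z)))))
  [10] S(S(S(S(add(S(add(SSSZ, Z)), Z)))))
  [11] S(S(S(S(S(add(add(SSSZ, Z), Z))))))
  [12] S(S(S(S(S(add(S(add(SSZ, Z)), Z))))))
  [13] S(S(S(S(S(S(add(add(SSZ, Z), Z)))))))
  [14] S(S(S(S(S(S(add(S(add(SZ, Z)), Z)))))))
  [15] S(S(S(S(S(S(S(add(add(SZ, Z), Z))))))))
  [16] S(S(S(S(S(S(S(add(S(add(Z, Z)), Z))))))))
  [17] S(S(S(S(S(S(S(S(add(add(Z, Z), Z)))))))))
  [18] S(S(S(S(S(S(S(S(add(Z, Z)))))))))
  [19] S^8(Z)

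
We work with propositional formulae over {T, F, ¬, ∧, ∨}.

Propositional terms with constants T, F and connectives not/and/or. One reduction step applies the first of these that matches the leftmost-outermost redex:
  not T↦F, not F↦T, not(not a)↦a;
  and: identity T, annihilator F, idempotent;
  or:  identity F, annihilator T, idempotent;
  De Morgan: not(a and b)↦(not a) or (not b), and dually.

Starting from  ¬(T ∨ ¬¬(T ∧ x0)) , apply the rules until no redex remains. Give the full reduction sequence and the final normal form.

Answer: normal form = F  (in 3 steps)

Working:
  start: ¬(T ∨ ¬¬(T ∧ x0))
  step 1: ¬T ∧ ¬¬¬(T ∧ x0)
  step 2: F ∧ ¬¬¬(T ∧ x0)
  step 3: F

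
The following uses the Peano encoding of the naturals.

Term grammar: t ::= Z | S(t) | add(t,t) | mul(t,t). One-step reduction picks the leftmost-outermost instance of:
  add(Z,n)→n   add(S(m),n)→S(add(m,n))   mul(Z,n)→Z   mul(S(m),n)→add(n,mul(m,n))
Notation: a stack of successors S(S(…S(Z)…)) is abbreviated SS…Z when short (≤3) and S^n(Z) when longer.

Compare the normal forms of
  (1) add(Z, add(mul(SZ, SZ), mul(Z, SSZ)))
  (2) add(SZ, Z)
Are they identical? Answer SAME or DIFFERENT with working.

Answer: SAME — A ⇓ SZ, B ⇓ SZ

Reduction:
Term A:
  start: add(Z, add(mul(SZ, SZ), mul(Z, SSZ)))
  →1  add(mul(SZ, SZ), mul(Z, SSZ))
  →2  add(add(SZ, mul(Z, SZ)), mul(Z, SSZ))
  →3  add(S(add(Z, mul(Z, SZ))), mul(Z, SSZ))
  →4  S(add(add(Z, mul(Z, SZ)), mul(Z, SSZ)))
  →5  S(add(mul(Z, SZ), mul(Z, SSZ)))
  →6  S(add(Z, mul(Z, SSZ)))
  →7  S(mul(Z, SSZ))
  →8  SZ

Term B:
  start: add(SZ, Z)
  →1  S(add(Z, Z))
  →2  SZ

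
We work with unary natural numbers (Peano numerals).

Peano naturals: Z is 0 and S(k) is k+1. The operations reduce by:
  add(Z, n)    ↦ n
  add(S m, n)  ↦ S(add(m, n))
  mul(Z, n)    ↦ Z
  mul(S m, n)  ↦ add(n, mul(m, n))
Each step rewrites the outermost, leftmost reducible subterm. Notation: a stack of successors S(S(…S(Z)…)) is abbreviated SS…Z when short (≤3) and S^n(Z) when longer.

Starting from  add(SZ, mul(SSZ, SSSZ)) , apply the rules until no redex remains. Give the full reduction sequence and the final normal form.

  start: add(SZ, mul(SSZ, SSSZ))
  →1  S(add(Z, mul(SSZ, SSSZ)))
  →2  S(mul(SSZ, SSSZ))
  →3  S(add(SSSZ, mul(SZ, SSSZ)))
  →4  S(S(add(SSZ, mul(SZ, SSSZ))))
  →5  S(S(S(add(SZ, mul(SZ, SSSZ)))))
  →6  S(S(S(S(add(Z, mul(SZ, SSSZ))))))
  →7  S(S(S(S(mul(SZ, SSSZ)))))
  →8  S(S(S(S(add(SSSZ, mul(Z, SSSZ))))))
  →9  S(S(S(S(S(add(SSZ, mul(Z, SSSZ)))))))
  →10  S(S(S(S(S(S(add(SZ, mul(Z, SSSZ))))))))
  →11  S(S(S(S(S(S(S(add(Z, mul(Z, SSSZ)))))))))
  →12  S(S(S(S(S(S(S(mul(Z, SSSZ))))))))
  →13  S^7(Z)

Answer: normal form = S^7(Z)  (in 13 steps)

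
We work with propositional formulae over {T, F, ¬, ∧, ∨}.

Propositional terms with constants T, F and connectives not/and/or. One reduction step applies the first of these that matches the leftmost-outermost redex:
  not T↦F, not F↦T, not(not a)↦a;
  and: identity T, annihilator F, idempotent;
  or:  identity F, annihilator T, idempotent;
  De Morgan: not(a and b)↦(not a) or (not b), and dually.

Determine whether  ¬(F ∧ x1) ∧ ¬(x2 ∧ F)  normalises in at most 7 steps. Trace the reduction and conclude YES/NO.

Answer: YES — reaches normal form T in 7 ≤ 7 steps

Reduction:
  start: ¬(F ∧ x1) ∧ ¬(x2 ∧ F)
  step 1: (¬F ∨ ¬x1) ∧ ¬(x2 ∧ F)
  step 2: (T ∨ ¬x1) ∧ ¬(x2 ∧ F)
  step 3: T ∧ ¬(x2 ∧ F)
  step 4: ¬(x2 ∧ F)
  step 5: ¬x2 ∨ ¬F
  step 6: ¬x2 ∨ T
  step 7: T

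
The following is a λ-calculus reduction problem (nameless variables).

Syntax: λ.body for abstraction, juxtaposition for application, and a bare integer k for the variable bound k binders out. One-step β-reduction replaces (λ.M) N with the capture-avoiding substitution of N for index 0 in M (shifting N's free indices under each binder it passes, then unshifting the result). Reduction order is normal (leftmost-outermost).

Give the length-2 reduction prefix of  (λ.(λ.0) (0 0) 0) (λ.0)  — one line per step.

Answer: after 2 steps: (λ.0) (λ.0) (λ.0)

Reduction:
  start: (λ.(λ.0) (0 0) 0) (λ.0)
  step 1: (λ.0) ((λ.0) (λ.0)) (λ.0)
  step 2: (λ.0) (λ.0) (λ.0)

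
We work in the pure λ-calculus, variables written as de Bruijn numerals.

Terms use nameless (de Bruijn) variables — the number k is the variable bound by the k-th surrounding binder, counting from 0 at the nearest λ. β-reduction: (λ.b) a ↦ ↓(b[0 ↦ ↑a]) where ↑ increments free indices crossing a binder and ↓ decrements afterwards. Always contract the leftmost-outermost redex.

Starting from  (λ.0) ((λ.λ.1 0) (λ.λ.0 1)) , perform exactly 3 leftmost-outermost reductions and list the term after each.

Answer: after 3 steps: λ.λ.0 1

Derivation:
  start: (λ.0) ((λ.λ.1 0) (λ.λ.0 1))
  step 1: (λ.λ.1 0) (λ.λ.0 1)
  step 2: λ.(λ.λ.0 1) 0
  step 3: λ.λ.0 1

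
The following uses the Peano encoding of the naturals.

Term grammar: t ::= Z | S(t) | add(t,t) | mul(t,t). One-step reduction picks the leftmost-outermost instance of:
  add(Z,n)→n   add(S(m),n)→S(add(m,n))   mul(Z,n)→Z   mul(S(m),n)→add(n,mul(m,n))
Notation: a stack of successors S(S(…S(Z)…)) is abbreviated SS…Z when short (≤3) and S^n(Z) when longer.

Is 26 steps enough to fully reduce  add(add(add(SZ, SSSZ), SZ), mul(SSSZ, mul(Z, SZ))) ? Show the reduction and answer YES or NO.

  start: add(add(add(SZ, SSSZ), SZ), mul(SSSZ, mul(Z, SZ)))
  [1] add(add(S(add(Z, SSSZ)), SZ), mul(SSSZ, mul(Z, SZ)))
  [2] add(S(add(add(Z, SSSZ), SZ)), mul(SSSZ, mul(Z, SZ)))
  [3] S(add(add(add(Z, SSSZ), SZ), mul(SSSZ, mul(Z, SZ))))
  [4] S(add(add(SSSZ, SZ), mul(SSSZ, mul(Z, SZ))))
  [5] S(add(S(add(SSZ, SZ)), mul(SSSZ, mul(Z, SZ))))
  [6] S(S(add(add(SSZ, SZ), mul(SSSZ, mul(Z, SZ)))))
  [7] S(S(add(S(add(SZ, SZ)), mul(SSSZ, mul(Z, SZ)))))
  [8] S(S(S(add(add(SZ, SZ), mul(SSSZ, mul(Z, SZ))))))
  [9] S(S(S(add(S(add(Z, SZ)), mul(SSSZ, mul(Z, SZ))))))
  [10] S(S(S(S(add(add(Z, SZ), mul(SSSZ, mul(Z, SZ)))))))
  [11] S(S(S(S(add(SZ, mul(SSSZ, mul(Z, SZ)))))))
  [12] S(S(S(S(S(add(Z, mul(SSSZ, mul(Z, SZ))))))))
  [13] S(S(S(S(S(mul(SSSZ, mul(Z, SZ)))))))
  [14] S(S(S(S(S(add(mul(Z, SZ), mul(SSZ, mul(Z, SZ))))))))
  [15] S(S(S(S(S(add(Z, mul(SSZ, mul(Z, SZ))))))))
  [16] S(S(S(S(S(mul(SSZ, mul(Z, SZ)))))))
  [17] S(S(S(S(S(add(mul(Z, SZ), mul(SZ, mul(Z, SZ))))))))
  [18] S(S(S(S(S(add(Z, mul(SZ, mul(Z, SZ))))))))
  [19] S(S(S(S(S(mul(SZ, mul(Z, SZ)))))))
  [20] S(S(S(S(S(add(mul(Z, SZ), mul(Z, mul(Z, SZ))))))))
  [21] S(S(S(S(S(add(Z, mul(Z, mul(Z, SZ))))))))
  [22] S(S(S(S(S(mul(Z, mul(Z, SZ)))))))
  [23] S^5(Z)

Answer: YES — reaches normal form S^5(Z) in 23 ≤ 26 steps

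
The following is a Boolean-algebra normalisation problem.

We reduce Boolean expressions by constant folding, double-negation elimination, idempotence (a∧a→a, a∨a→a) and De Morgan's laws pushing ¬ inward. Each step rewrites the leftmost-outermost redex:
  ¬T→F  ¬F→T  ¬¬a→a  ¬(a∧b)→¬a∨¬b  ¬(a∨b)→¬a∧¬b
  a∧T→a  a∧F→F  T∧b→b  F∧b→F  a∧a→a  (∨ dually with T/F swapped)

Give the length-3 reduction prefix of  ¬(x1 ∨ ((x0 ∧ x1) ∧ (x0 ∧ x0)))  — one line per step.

  start: ¬(x1 ∨ ((x0 ∧ x1) ∧ (x0 ∧ x0)))
  →1  ¬x1 ∧ ¬((x0 ∧ x1) ∧ (x0 ∧ x0))
  →2  ¬x1 ∧ (¬(x0 ∧ x1) ∨ ¬(x0 ∧ x0))
  →3  ¬x1 ∧ ((¬x0 ∨ ¬x1) ∨ ¬(x0 ∧ x0))

Answer: after 3 steps: ¬x1 ∧ ((¬x0 ∨ ¬x1) ∨ ¬(x0 ∧ x0))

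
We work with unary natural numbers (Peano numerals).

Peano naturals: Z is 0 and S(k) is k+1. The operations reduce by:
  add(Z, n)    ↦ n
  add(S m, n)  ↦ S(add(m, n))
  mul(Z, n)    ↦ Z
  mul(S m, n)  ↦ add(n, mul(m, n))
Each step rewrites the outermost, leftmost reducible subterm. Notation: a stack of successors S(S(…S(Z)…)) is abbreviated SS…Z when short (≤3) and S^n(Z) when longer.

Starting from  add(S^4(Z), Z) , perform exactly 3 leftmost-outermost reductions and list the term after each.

  start: add(S^4(Z), Z)
  [1] S(add(SSSZ, Z))
  [2] S(S(add(SSZ, Z)))
  [3] S(S(S(add(SZ, Z))))

Answer: after 3 steps: S(S(S(add(SZ, Z))))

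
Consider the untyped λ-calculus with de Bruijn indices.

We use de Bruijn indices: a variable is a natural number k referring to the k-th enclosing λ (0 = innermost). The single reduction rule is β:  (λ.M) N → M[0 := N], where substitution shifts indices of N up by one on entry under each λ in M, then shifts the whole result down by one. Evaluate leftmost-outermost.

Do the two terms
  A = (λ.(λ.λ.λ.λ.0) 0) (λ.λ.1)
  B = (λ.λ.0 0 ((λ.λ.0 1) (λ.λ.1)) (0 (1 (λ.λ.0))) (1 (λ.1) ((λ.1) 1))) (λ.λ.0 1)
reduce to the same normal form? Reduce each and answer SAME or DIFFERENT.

Term A:
  start: (λ.(λ.λ.λ.λ.0) 0) (λ.λ.1)
  step 1: (λ.λ.λ.λ.0) (λ.λ.1)
  step 2: λ.λ.λ.0

Term B:
  start: (λ.λ.0 0 ((λ.λ.0 1) (λ.λ.1)) (0 (1 (λ.λ.0))) (1 (λ.1) ((λ.1) 1))) (λ.λ.0 1)
  step 1: λ.0 0 ((λ.λ.0 1) (λ.λ.1)) (0 ((λ.λ.0 1) (λ.λ.0))) ((λ.λ.0 1) (λ.1) ((λ.1) (λ.λ.0 1)))
  step 2: λ.0 0 (λ.0 (λ.λ.1)) (0 ((λ.λ.0 1) (λ.λ.0))) ((λ.λ.0 1) (λ.1) ((λ.1) (λ.λ.0 1)))
  step 3: λ.0 0 (λ.0 (λ.λ.1)) (0 (λ.0 (λ.λ.0))) ((λ.λ.0 1) (λ.1) ((λ.1) (λ.λ.0 1)))
  step 4: λ.0 0 (λ.0 (λ.λ.1)) (0 (λ.0 (λ.λ.0))) ((λ.0 (λ.2)) ((λ.1) (λ.λ.0 1)))
  step 5: λ.0 0 (λ.0 (λ.λ.1)) (0 (λ.0 (λ.λ.0))) ((λ.1) (λ.λ.0 1) (λ.1))
  step 6: λ.0 0 (λ.0 (λ.λ.1)) (0 (λ.0 (λ.λ.0))) (0 (λ.1))

Answer: DIFFERENT — A ⇓ λ.λ.λ.0, B ⇓ λ.0 0 (λ.0 (λ.λ.1)) (0 (λ.0 (λ.λ.0))) (0 (λ.1))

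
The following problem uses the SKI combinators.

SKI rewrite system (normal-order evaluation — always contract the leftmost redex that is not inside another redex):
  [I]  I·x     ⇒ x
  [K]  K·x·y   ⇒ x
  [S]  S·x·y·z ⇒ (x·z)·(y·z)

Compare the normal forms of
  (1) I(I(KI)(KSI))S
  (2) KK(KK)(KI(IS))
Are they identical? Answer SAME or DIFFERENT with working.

Term A:
  start: I(I(KI)(KSI))S
  →1  I(KI)(KSI)S
  →2  KI(KSI)S
  →3  IS
  →4  S

Term B:
  start: KK(KK)(KI(IS))
  →1  K(KI(IS))
  →2  KI

Answer: DIFFERENT — A ⇓ S, B ⇓ KI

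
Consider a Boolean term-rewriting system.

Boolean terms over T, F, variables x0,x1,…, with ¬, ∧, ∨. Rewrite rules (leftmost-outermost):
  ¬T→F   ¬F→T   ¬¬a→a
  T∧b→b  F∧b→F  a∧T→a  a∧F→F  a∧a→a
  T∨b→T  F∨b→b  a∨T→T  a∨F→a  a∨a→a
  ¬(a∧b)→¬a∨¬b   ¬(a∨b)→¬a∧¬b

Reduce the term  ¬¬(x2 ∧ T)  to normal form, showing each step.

  start: ¬¬(x2 ∧ T)
  step 1: x2 ∧ T
  step 2: x2

Answer: normal form = x2  (in 2 steps)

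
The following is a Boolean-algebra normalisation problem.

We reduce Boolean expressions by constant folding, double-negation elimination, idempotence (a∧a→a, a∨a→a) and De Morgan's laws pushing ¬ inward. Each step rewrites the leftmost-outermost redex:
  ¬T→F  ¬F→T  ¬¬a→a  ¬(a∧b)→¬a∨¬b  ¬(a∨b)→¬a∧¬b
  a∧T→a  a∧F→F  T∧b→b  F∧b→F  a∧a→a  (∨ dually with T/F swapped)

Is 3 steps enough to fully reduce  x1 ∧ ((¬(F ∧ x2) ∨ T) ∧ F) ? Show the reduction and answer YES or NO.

Answer: YES — reaches normal form F in 2 ≤ 3 steps

Reduction:
  start: x1 ∧ ((¬(F ∧ x2) ∨ T) ∧ F)
  step 1: x1 ∧ F
  step 2: F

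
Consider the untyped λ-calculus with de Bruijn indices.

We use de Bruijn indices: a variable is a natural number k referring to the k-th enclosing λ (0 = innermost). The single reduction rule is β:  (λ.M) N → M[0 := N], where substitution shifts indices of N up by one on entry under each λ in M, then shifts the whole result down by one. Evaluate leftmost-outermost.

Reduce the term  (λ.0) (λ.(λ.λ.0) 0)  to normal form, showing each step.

  start: (λ.0) (λ.(λ.λ.0) 0)
  [1] λ.(λ.λ.0) 0
  [2] λ.λ.0

Answer: normal form = λ.λ.0  (in 2 steps)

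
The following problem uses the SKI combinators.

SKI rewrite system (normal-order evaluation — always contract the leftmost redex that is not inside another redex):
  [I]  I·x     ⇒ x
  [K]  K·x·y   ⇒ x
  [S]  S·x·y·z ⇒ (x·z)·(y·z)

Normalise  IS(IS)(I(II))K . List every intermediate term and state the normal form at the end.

  start: IS(IS)(I(II))K
  step 1: S(IS)(I(II))K
  step 2: ISK(I(II)K)
  step 3: SK(I(II)K)
  step 4: SK(IIK)
  step 5: SK(IK)
  step 6: SKK

Answer: normal form = SKK  (in 6 steps)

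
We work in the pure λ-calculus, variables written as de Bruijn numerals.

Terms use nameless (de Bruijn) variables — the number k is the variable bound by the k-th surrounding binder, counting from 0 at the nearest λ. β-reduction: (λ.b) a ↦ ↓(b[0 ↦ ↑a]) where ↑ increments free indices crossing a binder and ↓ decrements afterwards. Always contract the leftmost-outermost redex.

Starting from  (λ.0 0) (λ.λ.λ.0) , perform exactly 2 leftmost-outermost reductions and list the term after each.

Answer: after 2 steps: λ.λ.0

Derivation:
  start: (λ.0 0) (λ.λ.λ.0)
  →1  (λ.λ.λ.0) (λ.λ.λ.0)
  →2  λ.λ.0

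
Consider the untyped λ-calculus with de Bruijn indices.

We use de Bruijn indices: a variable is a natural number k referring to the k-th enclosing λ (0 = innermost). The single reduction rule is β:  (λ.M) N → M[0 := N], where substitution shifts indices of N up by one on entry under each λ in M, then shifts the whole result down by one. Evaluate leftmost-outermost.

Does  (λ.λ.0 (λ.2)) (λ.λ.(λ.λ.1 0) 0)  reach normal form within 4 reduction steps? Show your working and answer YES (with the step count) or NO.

Answer: YES — reaches normal form λ.0 (λ.λ.λ.λ.1 0) in 2 ≤ 4 steps

Working:
  start: (λ.λ.0 (λ.2)) (λ.λ.(λ.λ.1 0) 0)
  step 1: λ.0 (λ.λ.λ.(λ.λ.1 0) 0)
  step 2: λ.0 (λ.λ.λ.λ.1 0)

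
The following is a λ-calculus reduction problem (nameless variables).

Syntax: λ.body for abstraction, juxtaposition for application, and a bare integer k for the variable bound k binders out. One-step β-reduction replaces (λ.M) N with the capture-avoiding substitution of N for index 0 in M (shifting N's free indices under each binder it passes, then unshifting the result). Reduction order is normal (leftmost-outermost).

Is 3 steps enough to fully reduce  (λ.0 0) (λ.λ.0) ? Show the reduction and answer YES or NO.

Answer: YES — reaches normal form λ.0 in 2 ≤ 3 steps

Reduction:
  start: (λ.0 0) (λ.λ.0)
  →1  (λ.λ.0) (λ.λ.0)
  →2  λ.0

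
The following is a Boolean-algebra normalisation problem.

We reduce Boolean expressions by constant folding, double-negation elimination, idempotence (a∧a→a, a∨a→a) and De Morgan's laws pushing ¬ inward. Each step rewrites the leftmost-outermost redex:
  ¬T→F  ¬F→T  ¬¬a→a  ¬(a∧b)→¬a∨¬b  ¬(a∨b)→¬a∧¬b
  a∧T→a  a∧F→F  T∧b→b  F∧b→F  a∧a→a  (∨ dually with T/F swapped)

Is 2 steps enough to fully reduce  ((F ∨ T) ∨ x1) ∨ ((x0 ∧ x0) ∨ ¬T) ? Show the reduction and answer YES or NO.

  start: ((F ∨ T) ∨ x1) ∨ ((x0 ∧ x0) ∨ ¬T)
  →1  (T ∨ x1) ∨ ((x0 ∧ x0) ∨ ¬T)
  →2  T ∨ ((x0 ∧ x0) ∨ ¬T)

Answer: NO — after 2 steps the term is T ∨ ((x0 ∧ x0) ∨ ¬T), not yet normal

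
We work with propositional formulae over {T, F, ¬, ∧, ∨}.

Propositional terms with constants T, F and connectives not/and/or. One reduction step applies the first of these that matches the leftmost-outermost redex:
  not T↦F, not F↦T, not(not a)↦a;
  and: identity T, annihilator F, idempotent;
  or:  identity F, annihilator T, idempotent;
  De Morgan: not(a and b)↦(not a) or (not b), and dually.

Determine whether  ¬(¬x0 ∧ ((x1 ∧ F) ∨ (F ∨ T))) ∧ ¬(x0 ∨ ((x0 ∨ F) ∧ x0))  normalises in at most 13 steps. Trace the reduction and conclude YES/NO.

Answer: NO — after 13 steps the term is x0 ∧ (¬x0 ∧ ¬((x0 ∨ F) ∧ x0)), not yet normal

Derivation:
  start: ¬(¬x0 ∧ ((x1 ∧ F) ∨ (F ∨ T))) ∧ ¬(x0 ∨ ((x0 ∨ F) ∧ x0))
  →1  (¬¬x0 ∨ ¬((x1 ∧ F) ∨ (F ∨ T))) ∧ ¬(x0 ∨ ((x0 ∨ F) ∧ x0))
  →2  (x0 ∨ ¬((x1 ∧ F) ∨ (F ∨ T))) ∧ ¬(x0 ∨ ((x0 ∨ F) ∧ x0))
  →3  (x0 ∨ (¬(x1 ∧ F) ∧ ¬(F ∨ T))) ∧ ¬(x0 ∨ ((x0 ∨ F) ∧ x0))
  →4  (x0 ∨ ((¬x1 ∨ ¬F) ∧ ¬(F ∨ T))) ∧ ¬(x0 ∨ ((x0 ∨ F) ∧ x0))
  →5  (x0 ∨ ((¬x1 ∨ T) ∧ ¬(F ∨ T))) ∧ ¬(x0 ∨ ((x0 ∨ F) ∧ x0))
  →6  (x0 ∨ (T ∧ ¬(F ∨ T))) ∧ ¬(x0 ∨ ((x0 ∨ F) ∧ x0))
  →7  (x0 ∨ ¬(F ∨ T)) ∧ ¬(x0 ∨ ((x0 ∨ F) ∧ x0))
  →8  (x0 ∨ (¬F ∧ ¬T)) ∧ ¬(x0 ∨ ((x0 ∨ F) ∧ x0))
  →9  (x0 ∨ (T ∧ ¬T)) ∧ ¬(x0 ∨ ((x0 ∨ F) ∧ x0))
  →10  (x0 ∨ ¬T) ∧ ¬(x0 ∨ ((x0 ∨ F) ∧ x0))
  →11  (x0 ∨ F) ∧ ¬(x0 ∨ ((x0 ∨ F) ∧ x0))
  →12  x0 ∧ ¬(x0 ∨ ((x0 ∨ F) ∧ x0))
  →13  x0 ∧ (¬x0 ∧ ¬((x0 ∨ F) ∧ x0))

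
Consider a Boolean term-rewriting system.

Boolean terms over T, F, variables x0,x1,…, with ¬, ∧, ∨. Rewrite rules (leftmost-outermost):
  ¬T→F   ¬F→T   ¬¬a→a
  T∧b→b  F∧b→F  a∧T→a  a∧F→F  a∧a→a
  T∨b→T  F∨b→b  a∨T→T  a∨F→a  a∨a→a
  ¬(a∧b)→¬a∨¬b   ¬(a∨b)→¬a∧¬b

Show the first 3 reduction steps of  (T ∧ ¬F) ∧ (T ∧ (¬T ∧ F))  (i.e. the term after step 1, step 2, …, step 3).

Answer: after 3 steps: T ∧ (¬T ∧ F)

Derivation:
  start: (T ∧ ¬F) ∧ (T ∧ (¬T ∧ F))
  step 1: ¬F ∧ (T ∧ (¬T ∧ F))
  step 2: T ∧ (T ∧ (¬T ∧ F))
  step 3: T ∧ (¬T ∧ F)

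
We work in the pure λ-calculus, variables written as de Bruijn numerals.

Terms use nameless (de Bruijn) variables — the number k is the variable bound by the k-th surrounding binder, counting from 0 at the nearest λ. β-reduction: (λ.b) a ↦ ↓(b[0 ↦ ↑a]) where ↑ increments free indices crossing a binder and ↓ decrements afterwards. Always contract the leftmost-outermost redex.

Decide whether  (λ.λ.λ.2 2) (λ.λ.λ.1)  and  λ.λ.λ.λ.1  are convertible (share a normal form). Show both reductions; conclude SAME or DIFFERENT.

Answer: SAME — A ⇓ λ.λ.λ.λ.1, B ⇓ λ.λ.λ.λ.1

Reduction:
Term A:
  start: (λ.λ.λ.2 2) (λ.λ.λ.1)
  [1] λ.λ.(λ.λ.λ.1) (λ.λ.λ.1)
  [2] λ.λ.λ.λ.1

Term B:
  start: λ.λ.λ.λ.1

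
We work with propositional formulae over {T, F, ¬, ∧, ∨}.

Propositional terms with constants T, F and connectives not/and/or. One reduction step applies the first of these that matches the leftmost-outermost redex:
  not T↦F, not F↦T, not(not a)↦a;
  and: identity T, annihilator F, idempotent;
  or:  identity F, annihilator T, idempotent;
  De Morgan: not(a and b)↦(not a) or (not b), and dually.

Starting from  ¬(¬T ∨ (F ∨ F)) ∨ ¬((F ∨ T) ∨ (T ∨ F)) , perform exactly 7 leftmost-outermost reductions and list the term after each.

Answer: after 7 steps: T

Reduction:
  start: ¬(¬T ∨ (F ∨ F)) ∨ ¬((F ∨ T) ∨ (T ∨ F))
  step 1: (¬¬T ∧ ¬(F ∨ F)) ∨ ¬((F ∨ T) ∨ (T ∨ F))
  step 2: (T ∧ ¬(F ∨ F)) ∨ ¬((F ∨ T) ∨ (T ∨ F))
  step 3: ¬(F ∨ F) ∨ ¬((F ∨ T) ∨ (T ∨ F))
  step 4: (¬F ∧ ¬F) ∨ ¬((F ∨ T) ∨ (T ∨ F))
  step 5: ¬F ∨ ¬((F ∨ T) ∨ (T ∨ F))
  step 6: T ∨ ¬((F ∨ T) ∨ (T ∨ F))
  step 7: T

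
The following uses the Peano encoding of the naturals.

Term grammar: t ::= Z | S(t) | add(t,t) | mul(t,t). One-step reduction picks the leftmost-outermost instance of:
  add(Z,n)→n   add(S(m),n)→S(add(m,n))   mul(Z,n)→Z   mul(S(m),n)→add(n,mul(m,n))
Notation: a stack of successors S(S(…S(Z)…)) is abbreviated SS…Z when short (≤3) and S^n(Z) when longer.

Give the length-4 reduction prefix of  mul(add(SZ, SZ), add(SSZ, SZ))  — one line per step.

  start: mul(add(SZ, SZ), add(SSZ, SZ))
  [1] mul(S(add(Z, SZ)), add(SSZ, SZ))
  [2] add(add(SSZ, SZ), mul(add(Z, SZ), add(SSZ, SZ)))
  [3] add(S(add(SZ, SZ)), mul(add(Z, SZ), add(SSZ, SZ)))
  [4] S(add(add(SZ, SZ), mul(add(Z, SZ), add(SSZ, SZ))))

Answer: after 4 steps: S(add(add(SZ, SZ), mul(add(Z, SZ), add(SSZ, SZ))))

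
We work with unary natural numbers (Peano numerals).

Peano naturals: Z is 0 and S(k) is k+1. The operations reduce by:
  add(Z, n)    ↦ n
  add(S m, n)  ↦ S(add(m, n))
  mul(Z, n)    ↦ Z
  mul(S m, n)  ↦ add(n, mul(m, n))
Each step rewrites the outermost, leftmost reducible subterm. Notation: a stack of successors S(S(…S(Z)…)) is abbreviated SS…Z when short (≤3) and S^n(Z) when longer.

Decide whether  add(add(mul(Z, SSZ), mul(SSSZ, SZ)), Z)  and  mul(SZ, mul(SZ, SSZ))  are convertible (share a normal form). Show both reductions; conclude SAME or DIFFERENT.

Answer: DIFFERENT — A ⇓ SSSZ, B ⇓ SSZ

Derivation:
Term A:
  start: add(add(mul(Z, SSZ), mul(SSSZ, SZ)), Z)
  step 1: add(add(Z, mul(SSSZ, SZ)), Z)
  step 2: add(mul(SSSZ, SZ), Z)
  step 3: add(add(SZ, mul(SSZ, SZ)), Z)
  step 4: add(S(add(Z, mul(SSZ, SZ))), Z)
  step 5: S(add(add(Z, mul(SSZ, SZ)), Z))
  step 6: S(add(mul(SSZ, SZ), Z))
  step 7: S(add(add(SZ, mul(SZ, SZ)), Z))
  step 8: S(add(S(add(Z, mul(SZ, SZ))), Z))
  step 9: S(S(add(add(Z, mul(SZ, SZ)), Z)))
  step 10: S(S(add(mul(SZ, SZ), Z)))
  step 11: S(S(add(add(SZ, mul(Z, SZ)), Z)))
  step 12: S(S(add(S(add(Z, mul(Z, SZ))), Z)))
  step 13: S(S(S(add(add(Z, mul(Z, SZ)), Z))))
  step 14: S(S(S(add(mul(Z, SZ), Z))))
  step 15: S(S(S(add(Z, Z))))
  step 16: SSSZ

Term B:
  start: mul(SZ, mul(SZ, SSZ))
  step 1: add(mul(SZ, SSZ), mul(Z, mul(SZ, SSZ)))
  step 2: add(add(SSZ, mul(Z, SSZ)), mul(Z, mul(SZ, SSZ)))
  step 3: add(S(add(SZ, mul(Z, SSZ))), mul(Z, mul(SZ, SSZ)))
  step 4: S(add(add(SZ, mul(Z, SSZ)), mul(Z, mul(SZ, SSZ))))
  step 5: S(add(S(add(Z, mul(Z, SSZ))), mul(Z, mul(SZ, SSZ))))
  step 6: S(S(add(add(Z, mul(Z, SSZ)), mul(Z, mul(SZ, SSZ)))))
  step 7: S(S(add(mul(Z, SSZ), mul(Z, mul(SZ, SSZ)))))
  step 8: S(S(add(Z, mul(Z, mul(SZ, SSZ)))))
  step 9: S(S(mul(Z, mul(SZ, SSZ))))
  step 10: SSZ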